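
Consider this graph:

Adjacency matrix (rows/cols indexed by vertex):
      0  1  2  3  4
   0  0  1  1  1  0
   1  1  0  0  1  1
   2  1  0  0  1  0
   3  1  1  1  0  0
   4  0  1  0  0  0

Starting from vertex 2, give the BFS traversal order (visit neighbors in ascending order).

BFS from vertex 2 (neighbors processed in ascending order):
Visit order: 2, 0, 3, 1, 4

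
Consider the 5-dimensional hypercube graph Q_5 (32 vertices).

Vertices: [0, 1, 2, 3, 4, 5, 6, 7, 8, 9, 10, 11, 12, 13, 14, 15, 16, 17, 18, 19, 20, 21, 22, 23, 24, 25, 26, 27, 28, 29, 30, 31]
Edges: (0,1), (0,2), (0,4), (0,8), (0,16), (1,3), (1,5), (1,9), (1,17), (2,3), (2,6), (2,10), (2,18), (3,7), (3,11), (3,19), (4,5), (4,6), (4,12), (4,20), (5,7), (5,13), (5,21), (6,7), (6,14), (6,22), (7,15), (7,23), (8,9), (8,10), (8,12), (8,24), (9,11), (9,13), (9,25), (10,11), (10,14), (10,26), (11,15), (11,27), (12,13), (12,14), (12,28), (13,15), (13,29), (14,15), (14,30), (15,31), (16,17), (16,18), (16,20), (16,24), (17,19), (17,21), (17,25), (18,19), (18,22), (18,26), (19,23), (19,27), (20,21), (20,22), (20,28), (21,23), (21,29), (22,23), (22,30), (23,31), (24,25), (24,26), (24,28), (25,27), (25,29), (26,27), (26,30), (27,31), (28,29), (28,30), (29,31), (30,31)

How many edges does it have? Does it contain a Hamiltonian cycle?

Q_5 has 32 * 5 / 2 = 80 edges.
Q_5 (d >= 2) always has a Hamiltonian cycle: a 5-bit cyclic Gray code visits every vertex exactly once and returns to the start.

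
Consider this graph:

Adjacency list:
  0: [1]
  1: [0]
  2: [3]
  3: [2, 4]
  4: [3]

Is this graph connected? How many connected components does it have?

Checking connectivity: the graph has 2 connected component(s).
Components: [[0, 1], [2, 3, 4]]. The graph is NOT connected.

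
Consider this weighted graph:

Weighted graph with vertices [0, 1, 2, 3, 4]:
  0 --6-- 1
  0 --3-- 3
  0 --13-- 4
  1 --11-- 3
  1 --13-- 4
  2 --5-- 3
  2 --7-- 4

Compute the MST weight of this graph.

Applying Kruskal's algorithm (sort edges by weight, add if no cycle):
  Add (0,3) w=3
  Add (2,3) w=5
  Add (0,1) w=6
  Add (2,4) w=7
  Skip (1,3) w=11 (creates cycle)
  Skip (0,4) w=13 (creates cycle)
  Skip (1,4) w=13 (creates cycle)
MST weight = 21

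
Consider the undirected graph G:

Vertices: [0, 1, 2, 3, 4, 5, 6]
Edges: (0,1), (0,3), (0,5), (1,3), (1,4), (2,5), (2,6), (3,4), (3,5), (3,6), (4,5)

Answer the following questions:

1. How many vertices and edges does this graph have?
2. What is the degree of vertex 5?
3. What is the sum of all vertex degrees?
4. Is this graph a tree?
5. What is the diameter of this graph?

Count: 7 vertices, 11 edges.
Vertex 5 has neighbors [0, 2, 3, 4], degree = 4.
Handshaking lemma: 2 * 11 = 22.
A tree on 7 vertices has 6 edges. This graph has 11 edges (5 extra). Not a tree.
Diameter (longest shortest path) = 3.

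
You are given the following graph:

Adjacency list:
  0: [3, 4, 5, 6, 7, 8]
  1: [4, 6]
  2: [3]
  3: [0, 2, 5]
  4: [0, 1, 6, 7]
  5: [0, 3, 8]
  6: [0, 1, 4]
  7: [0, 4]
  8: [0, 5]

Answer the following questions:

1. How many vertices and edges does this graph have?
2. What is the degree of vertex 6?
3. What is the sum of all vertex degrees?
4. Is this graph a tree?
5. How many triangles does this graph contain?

Count: 9 vertices, 13 edges.
Vertex 6 has neighbors [0, 1, 4], degree = 3.
Handshaking lemma: 2 * 13 = 26.
A tree on 9 vertices has 8 edges. This graph has 13 edges (5 extra). Not a tree.
Number of triangles = 5.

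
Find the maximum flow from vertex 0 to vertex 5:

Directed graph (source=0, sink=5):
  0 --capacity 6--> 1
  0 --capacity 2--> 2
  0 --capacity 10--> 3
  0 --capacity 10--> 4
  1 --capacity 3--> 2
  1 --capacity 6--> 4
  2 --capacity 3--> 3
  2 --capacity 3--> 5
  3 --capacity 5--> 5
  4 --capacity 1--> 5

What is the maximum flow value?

Computing max flow:
  Flow on (0->1): 1/6
  Flow on (0->2): 2/2
  Flow on (0->3): 5/10
  Flow on (0->4): 1/10
  Flow on (1->2): 1/3
  Flow on (2->5): 3/3
  Flow on (3->5): 5/5
  Flow on (4->5): 1/1
Maximum flow = 9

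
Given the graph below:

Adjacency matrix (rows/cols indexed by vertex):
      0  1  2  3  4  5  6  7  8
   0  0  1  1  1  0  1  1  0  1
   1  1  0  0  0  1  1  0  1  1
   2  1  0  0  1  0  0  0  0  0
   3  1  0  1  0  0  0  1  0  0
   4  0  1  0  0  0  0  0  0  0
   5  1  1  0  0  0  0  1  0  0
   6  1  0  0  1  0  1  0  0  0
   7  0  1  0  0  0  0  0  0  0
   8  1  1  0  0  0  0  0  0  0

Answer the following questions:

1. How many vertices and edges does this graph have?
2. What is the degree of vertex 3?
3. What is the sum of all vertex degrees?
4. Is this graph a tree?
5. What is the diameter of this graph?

Count: 9 vertices, 13 edges.
Vertex 3 has neighbors [0, 2, 6], degree = 3.
Handshaking lemma: 2 * 13 = 26.
A tree on 9 vertices has 8 edges. This graph has 13 edges (5 extra). Not a tree.
Diameter (longest shortest path) = 3.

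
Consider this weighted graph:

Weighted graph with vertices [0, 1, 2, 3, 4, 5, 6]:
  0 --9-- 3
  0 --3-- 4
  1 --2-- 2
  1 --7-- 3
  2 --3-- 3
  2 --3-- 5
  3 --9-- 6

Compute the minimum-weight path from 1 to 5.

Using Dijkstra's algorithm from vertex 1:
Shortest path: 1 -> 2 -> 5
Total weight: 2 + 3 = 5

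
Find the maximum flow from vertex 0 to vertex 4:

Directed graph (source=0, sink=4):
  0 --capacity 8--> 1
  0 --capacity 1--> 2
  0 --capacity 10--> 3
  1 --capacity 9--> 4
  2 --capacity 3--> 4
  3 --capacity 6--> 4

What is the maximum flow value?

Computing max flow:
  Flow on (0->1): 8/8
  Flow on (0->2): 1/1
  Flow on (0->3): 6/10
  Flow on (1->4): 8/9
  Flow on (2->4): 1/3
  Flow on (3->4): 6/6
Maximum flow = 15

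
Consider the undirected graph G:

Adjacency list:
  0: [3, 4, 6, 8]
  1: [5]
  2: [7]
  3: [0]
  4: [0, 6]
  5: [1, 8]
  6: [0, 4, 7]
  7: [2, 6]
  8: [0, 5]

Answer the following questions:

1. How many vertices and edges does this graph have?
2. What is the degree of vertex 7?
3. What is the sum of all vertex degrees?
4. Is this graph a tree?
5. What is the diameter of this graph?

Count: 9 vertices, 9 edges.
Vertex 7 has neighbors [2, 6], degree = 2.
Handshaking lemma: 2 * 9 = 18.
A tree on 9 vertices has 8 edges. This graph has 9 edges (1 extra). Not a tree.
Diameter (longest shortest path) = 6.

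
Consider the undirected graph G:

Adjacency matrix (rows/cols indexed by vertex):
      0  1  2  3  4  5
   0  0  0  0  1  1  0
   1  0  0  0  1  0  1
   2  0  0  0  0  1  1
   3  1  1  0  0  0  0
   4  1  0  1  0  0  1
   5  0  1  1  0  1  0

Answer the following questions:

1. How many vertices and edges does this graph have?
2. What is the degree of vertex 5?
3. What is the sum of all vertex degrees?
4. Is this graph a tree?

Count: 6 vertices, 7 edges.
Vertex 5 has neighbors [1, 2, 4], degree = 3.
Handshaking lemma: 2 * 7 = 14.
A tree on 6 vertices has 5 edges. This graph has 7 edges (2 extra). Not a tree.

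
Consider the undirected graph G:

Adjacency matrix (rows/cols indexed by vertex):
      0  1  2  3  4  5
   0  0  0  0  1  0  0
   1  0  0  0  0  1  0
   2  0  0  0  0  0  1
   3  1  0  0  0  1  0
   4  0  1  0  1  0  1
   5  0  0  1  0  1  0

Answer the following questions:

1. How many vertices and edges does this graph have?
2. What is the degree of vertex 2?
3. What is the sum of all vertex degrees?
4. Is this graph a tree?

Count: 6 vertices, 5 edges.
Vertex 2 has neighbors [5], degree = 1.
Handshaking lemma: 2 * 5 = 10.
A graph is a tree iff it is connected and has exactly n-1 edges. This graph is connected (all 6 vertices in one component) and has 6-1 = 5 edges. It is a tree.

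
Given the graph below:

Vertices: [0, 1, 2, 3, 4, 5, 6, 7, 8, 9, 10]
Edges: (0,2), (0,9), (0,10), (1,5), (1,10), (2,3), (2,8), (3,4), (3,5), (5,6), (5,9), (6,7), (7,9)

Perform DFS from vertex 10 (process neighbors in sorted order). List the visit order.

DFS from vertex 10 (neighbors processed in ascending order):
Visit order: 10, 0, 2, 3, 4, 5, 1, 6, 7, 9, 8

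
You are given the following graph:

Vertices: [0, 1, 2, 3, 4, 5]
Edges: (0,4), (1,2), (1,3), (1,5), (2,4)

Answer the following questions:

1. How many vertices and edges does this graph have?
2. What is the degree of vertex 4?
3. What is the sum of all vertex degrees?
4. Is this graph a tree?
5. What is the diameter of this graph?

Count: 6 vertices, 5 edges.
Vertex 4 has neighbors [0, 2], degree = 2.
Handshaking lemma: 2 * 5 = 10.
A graph is a tree iff it is connected and has exactly n-1 edges. This graph is connected (all 6 vertices in one component) and has 6-1 = 5 edges. It is a tree.
Diameter (longest shortest path) = 4.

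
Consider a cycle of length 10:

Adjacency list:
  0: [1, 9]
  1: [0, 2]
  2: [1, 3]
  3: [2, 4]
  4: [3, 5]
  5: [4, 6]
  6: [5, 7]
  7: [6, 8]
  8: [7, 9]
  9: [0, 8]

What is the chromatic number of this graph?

This is an even cycle (C_10). Even cycles are bipartite.
Chromatic number = 2.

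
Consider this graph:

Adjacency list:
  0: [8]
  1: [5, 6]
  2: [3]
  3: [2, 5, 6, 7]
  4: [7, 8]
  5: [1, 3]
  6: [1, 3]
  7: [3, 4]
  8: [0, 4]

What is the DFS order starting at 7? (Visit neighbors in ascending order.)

DFS from vertex 7 (neighbors processed in ascending order):
Visit order: 7, 3, 2, 5, 1, 6, 4, 8, 0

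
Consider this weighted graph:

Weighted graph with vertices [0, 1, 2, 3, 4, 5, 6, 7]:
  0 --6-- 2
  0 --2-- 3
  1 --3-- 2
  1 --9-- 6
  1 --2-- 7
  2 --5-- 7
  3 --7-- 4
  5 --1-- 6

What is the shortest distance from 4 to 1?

Using Dijkstra's algorithm from vertex 4:
Shortest path: 4 -> 3 -> 0 -> 2 -> 1
Total weight: 7 + 2 + 6 + 3 = 18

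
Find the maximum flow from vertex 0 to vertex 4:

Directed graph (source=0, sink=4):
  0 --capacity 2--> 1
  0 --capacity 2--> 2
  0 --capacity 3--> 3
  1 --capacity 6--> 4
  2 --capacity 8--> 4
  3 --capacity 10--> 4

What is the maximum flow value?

Computing max flow:
  Flow on (0->1): 2/2
  Flow on (0->2): 2/2
  Flow on (0->3): 3/3
  Flow on (1->4): 2/6
  Flow on (2->4): 2/8
  Flow on (3->4): 3/10
Maximum flow = 7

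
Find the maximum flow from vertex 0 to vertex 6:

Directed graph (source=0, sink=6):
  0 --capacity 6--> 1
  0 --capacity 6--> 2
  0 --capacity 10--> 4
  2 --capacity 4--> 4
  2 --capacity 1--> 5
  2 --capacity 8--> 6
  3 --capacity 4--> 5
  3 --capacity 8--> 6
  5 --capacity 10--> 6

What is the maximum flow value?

Computing max flow:
  Flow on (0->2): 6/6
  Flow on (2->6): 6/8
Maximum flow = 6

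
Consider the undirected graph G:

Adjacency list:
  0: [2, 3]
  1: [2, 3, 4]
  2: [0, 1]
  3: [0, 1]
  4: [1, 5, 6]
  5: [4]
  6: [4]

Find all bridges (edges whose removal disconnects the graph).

A bridge is an edge whose removal increases the number of connected components.
Bridges found: (1,4), (4,5), (4,6)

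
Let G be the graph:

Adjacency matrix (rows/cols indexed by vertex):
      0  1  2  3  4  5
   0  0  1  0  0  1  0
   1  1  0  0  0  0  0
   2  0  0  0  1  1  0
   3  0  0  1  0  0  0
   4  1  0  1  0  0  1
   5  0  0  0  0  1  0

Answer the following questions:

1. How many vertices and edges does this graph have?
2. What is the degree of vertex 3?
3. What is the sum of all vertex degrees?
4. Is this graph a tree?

Count: 6 vertices, 5 edges.
Vertex 3 has neighbors [2], degree = 1.
Handshaking lemma: 2 * 5 = 10.
A graph is a tree iff it is connected and has exactly n-1 edges. This graph is connected (all 6 vertices in one component) and has 6-1 = 5 edges. It is a tree.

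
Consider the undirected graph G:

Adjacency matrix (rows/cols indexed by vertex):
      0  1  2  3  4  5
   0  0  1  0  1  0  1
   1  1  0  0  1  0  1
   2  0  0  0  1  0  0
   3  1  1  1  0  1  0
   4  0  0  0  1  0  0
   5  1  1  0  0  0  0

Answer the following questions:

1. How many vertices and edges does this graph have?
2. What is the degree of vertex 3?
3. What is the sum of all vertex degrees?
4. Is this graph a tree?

Count: 6 vertices, 7 edges.
Vertex 3 has neighbors [0, 1, 2, 4], degree = 4.
Handshaking lemma: 2 * 7 = 14.
A tree on 6 vertices has 5 edges. This graph has 7 edges (2 extra). Not a tree.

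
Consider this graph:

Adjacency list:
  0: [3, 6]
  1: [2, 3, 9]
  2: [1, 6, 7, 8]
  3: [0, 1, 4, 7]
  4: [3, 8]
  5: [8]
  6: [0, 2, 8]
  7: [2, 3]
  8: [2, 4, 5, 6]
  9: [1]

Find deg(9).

Vertex 9 has neighbors [1], so deg(9) = 1.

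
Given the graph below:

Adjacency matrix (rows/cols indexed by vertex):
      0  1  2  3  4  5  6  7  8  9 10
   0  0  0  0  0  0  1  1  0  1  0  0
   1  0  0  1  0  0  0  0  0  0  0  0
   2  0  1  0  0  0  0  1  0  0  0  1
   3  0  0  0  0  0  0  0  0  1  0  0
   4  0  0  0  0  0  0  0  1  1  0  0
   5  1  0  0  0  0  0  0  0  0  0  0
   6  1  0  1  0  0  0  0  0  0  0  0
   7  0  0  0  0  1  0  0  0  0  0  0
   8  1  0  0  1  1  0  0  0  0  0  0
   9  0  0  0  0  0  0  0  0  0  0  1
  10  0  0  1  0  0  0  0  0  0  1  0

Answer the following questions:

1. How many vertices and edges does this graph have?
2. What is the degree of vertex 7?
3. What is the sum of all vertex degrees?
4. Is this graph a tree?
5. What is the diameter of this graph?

Count: 11 vertices, 10 edges.
Vertex 7 has neighbors [4], degree = 1.
Handshaking lemma: 2 * 10 = 20.
A graph is a tree iff it is connected and has exactly n-1 edges. This graph is connected (all 11 vertices in one component) and has 11-1 = 10 edges. It is a tree.
Diameter (longest shortest path) = 7.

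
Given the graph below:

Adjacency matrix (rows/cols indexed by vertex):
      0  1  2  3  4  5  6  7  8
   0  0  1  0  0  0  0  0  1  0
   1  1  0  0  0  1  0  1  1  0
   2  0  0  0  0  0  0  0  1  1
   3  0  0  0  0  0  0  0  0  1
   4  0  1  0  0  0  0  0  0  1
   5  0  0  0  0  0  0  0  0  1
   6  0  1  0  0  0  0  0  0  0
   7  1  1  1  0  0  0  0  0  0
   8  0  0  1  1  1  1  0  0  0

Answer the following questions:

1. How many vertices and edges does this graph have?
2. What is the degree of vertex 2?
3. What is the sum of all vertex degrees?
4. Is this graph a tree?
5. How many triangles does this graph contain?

Count: 9 vertices, 10 edges.
Vertex 2 has neighbors [7, 8], degree = 2.
Handshaking lemma: 2 * 10 = 20.
A tree on 9 vertices has 8 edges. This graph has 10 edges (2 extra). Not a tree.
Number of triangles = 1.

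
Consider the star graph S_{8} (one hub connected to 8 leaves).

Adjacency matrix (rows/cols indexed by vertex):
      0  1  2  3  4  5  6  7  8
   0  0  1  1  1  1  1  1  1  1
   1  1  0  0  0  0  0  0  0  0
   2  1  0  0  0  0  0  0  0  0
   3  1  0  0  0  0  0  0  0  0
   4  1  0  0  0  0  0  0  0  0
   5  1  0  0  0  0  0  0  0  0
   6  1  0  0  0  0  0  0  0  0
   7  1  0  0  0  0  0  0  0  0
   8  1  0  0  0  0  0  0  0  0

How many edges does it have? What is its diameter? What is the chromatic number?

Star graph S_{8}: the hub connects to all 8 leaves.
Edges = 8.
Diameter = 2 (any leaf to hub is 1, leaf to leaf through hub is 2).
Star graphs are bipartite (hub vs leaves), so chromatic number = 2.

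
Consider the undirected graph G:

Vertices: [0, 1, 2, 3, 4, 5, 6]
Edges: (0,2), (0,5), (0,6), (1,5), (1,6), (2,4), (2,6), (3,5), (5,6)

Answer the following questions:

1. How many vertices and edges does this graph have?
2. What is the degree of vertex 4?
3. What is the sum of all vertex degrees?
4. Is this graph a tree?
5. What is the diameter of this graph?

Count: 7 vertices, 9 edges.
Vertex 4 has neighbors [2], degree = 1.
Handshaking lemma: 2 * 9 = 18.
A tree on 7 vertices has 6 edges. This graph has 9 edges (3 extra). Not a tree.
Diameter (longest shortest path) = 4.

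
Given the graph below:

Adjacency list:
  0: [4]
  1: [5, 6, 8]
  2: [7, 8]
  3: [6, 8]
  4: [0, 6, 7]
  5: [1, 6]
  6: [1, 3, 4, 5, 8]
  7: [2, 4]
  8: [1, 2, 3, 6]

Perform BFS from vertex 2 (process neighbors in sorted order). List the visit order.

BFS from vertex 2 (neighbors processed in ascending order):
Visit order: 2, 7, 8, 4, 1, 3, 6, 0, 5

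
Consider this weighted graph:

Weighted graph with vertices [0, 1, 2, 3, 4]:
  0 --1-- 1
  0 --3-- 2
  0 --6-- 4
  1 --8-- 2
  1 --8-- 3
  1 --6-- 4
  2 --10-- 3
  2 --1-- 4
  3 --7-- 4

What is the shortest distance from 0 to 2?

Using Dijkstra's algorithm from vertex 0:
Shortest path: 0 -> 2
Total weight: 3 = 3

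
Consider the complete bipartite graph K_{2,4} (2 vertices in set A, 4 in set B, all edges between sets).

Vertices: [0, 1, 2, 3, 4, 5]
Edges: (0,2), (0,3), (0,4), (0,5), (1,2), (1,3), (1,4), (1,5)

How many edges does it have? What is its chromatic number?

K_{2,4} has 2 * 4 = 8 edges.
Bipartite graphs have chromatic number 2 (color each partition differently).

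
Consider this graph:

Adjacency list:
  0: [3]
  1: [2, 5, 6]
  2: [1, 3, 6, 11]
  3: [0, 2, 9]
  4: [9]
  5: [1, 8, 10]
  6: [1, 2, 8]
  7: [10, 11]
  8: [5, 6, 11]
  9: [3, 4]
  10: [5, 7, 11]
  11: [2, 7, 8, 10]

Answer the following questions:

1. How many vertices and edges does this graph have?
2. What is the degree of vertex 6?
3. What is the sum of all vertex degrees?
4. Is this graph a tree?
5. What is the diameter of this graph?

Count: 12 vertices, 16 edges.
Vertex 6 has neighbors [1, 2, 8], degree = 3.
Handshaking lemma: 2 * 16 = 32.
A tree on 12 vertices has 11 edges. This graph has 16 edges (5 extra). Not a tree.
Diameter (longest shortest path) = 5.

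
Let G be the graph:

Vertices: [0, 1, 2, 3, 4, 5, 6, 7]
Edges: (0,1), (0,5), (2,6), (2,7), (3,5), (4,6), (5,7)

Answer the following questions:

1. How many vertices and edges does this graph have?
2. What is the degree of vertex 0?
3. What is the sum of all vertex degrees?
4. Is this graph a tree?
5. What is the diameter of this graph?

Count: 8 vertices, 7 edges.
Vertex 0 has neighbors [1, 5], degree = 2.
Handshaking lemma: 2 * 7 = 14.
A graph is a tree iff it is connected and has exactly n-1 edges. This graph is connected (all 8 vertices in one component) and has 8-1 = 7 edges. It is a tree.
Diameter (longest shortest path) = 6.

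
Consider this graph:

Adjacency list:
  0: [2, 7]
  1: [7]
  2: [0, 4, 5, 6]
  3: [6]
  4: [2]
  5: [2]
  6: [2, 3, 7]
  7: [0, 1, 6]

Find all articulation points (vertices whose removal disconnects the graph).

An articulation point is a vertex whose removal disconnects the graph.
Articulation points: [2, 6, 7]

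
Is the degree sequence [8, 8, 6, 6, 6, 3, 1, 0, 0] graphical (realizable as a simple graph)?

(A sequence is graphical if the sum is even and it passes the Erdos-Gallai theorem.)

Sum of degrees = 38. Sum is even but fails Erdos-Gallai. The sequence is NOT graphical.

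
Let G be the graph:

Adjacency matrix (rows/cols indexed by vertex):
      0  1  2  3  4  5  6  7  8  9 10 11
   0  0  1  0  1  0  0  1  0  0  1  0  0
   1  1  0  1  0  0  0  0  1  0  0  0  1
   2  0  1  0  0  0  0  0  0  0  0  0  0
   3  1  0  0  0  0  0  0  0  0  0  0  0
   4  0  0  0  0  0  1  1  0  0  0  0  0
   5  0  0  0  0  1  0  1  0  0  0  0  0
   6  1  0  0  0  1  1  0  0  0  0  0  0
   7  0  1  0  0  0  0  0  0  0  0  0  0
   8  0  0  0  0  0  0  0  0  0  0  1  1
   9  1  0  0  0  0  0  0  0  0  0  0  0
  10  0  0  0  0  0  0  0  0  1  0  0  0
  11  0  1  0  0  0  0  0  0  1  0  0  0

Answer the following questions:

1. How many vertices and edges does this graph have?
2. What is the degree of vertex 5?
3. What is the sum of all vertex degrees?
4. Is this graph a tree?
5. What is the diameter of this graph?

Count: 12 vertices, 12 edges.
Vertex 5 has neighbors [4, 6], degree = 2.
Handshaking lemma: 2 * 12 = 24.
A tree on 12 vertices has 11 edges. This graph has 12 edges (1 extra). Not a tree.
Diameter (longest shortest path) = 6.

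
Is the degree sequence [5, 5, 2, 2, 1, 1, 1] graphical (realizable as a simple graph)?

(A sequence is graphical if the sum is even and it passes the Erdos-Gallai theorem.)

Sum of degrees = 17. Sum is odd, so the sequence is NOT graphical.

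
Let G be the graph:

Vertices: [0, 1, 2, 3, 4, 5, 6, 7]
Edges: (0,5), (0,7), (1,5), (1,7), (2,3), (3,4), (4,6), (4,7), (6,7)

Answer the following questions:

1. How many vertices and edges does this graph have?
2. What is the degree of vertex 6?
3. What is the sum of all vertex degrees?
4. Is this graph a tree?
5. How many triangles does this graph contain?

Count: 8 vertices, 9 edges.
Vertex 6 has neighbors [4, 7], degree = 2.
Handshaking lemma: 2 * 9 = 18.
A tree on 8 vertices has 7 edges. This graph has 9 edges (2 extra). Not a tree.
Number of triangles = 1.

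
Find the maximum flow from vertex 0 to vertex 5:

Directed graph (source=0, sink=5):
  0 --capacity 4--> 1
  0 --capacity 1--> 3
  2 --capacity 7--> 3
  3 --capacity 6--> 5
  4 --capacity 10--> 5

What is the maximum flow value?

Computing max flow:
  Flow on (0->3): 1/1
  Flow on (3->5): 1/6
Maximum flow = 1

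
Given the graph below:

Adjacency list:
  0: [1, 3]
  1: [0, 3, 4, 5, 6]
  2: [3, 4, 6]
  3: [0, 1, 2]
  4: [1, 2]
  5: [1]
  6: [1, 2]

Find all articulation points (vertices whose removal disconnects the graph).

An articulation point is a vertex whose removal disconnects the graph.
Articulation points: [1]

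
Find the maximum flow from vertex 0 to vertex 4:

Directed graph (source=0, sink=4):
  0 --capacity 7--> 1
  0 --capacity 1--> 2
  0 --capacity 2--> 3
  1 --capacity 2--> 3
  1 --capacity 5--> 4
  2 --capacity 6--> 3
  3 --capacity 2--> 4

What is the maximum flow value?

Computing max flow:
  Flow on (0->1): 5/7
  Flow on (0->3): 2/2
  Flow on (1->4): 5/5
  Flow on (3->4): 2/2
Maximum flow = 7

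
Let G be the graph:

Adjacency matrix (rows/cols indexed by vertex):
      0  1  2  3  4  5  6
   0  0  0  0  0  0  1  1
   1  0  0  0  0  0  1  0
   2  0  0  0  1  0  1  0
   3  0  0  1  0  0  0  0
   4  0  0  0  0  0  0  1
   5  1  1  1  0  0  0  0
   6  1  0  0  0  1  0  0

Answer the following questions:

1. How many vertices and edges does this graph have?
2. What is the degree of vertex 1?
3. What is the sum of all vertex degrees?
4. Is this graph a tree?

Count: 7 vertices, 6 edges.
Vertex 1 has neighbors [5], degree = 1.
Handshaking lemma: 2 * 6 = 12.
A graph is a tree iff it is connected and has exactly n-1 edges. This graph is connected (all 7 vertices in one component) and has 7-1 = 6 edges. It is a tree.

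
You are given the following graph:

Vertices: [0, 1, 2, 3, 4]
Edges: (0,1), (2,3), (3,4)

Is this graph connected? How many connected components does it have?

Checking connectivity: the graph has 2 connected component(s).
Components: [[0, 1], [2, 3, 4]]. The graph is NOT connected.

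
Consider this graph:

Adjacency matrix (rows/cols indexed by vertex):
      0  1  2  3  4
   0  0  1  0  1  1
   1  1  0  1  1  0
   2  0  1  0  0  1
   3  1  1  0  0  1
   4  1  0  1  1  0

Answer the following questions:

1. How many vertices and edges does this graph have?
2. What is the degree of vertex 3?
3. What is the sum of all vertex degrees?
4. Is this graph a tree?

Count: 5 vertices, 7 edges.
Vertex 3 has neighbors [0, 1, 4], degree = 3.
Handshaking lemma: 2 * 7 = 14.
A tree on 5 vertices has 4 edges. This graph has 7 edges (3 extra). Not a tree.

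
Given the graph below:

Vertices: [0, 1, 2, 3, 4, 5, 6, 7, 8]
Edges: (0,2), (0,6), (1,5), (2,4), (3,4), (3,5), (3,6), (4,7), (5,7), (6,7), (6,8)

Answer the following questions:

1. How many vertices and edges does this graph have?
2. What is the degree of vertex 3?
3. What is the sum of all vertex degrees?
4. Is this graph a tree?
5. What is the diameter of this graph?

Count: 9 vertices, 11 edges.
Vertex 3 has neighbors [4, 5, 6], degree = 3.
Handshaking lemma: 2 * 11 = 22.
A tree on 9 vertices has 8 edges. This graph has 11 edges (3 extra). Not a tree.
Diameter (longest shortest path) = 4.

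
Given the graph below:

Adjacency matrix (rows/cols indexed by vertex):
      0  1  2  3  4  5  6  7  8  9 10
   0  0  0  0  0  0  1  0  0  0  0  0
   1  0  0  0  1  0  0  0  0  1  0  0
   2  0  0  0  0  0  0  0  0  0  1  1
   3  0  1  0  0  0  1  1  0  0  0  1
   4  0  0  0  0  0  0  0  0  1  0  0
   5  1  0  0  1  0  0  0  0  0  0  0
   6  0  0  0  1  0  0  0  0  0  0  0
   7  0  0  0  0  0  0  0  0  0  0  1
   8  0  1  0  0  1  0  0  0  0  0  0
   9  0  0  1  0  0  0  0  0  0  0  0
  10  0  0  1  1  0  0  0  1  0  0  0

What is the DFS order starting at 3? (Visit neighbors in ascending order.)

DFS from vertex 3 (neighbors processed in ascending order):
Visit order: 3, 1, 8, 4, 5, 0, 6, 10, 2, 9, 7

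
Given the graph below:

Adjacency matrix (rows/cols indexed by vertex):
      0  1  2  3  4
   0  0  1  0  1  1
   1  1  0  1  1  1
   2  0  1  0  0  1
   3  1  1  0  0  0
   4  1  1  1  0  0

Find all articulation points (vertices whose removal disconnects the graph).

No articulation points. The graph is biconnected.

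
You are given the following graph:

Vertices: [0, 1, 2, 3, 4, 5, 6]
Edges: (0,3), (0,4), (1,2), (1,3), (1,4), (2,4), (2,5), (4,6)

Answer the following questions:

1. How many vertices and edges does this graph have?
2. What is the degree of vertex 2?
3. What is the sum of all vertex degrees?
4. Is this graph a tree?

Count: 7 vertices, 8 edges.
Vertex 2 has neighbors [1, 4, 5], degree = 3.
Handshaking lemma: 2 * 8 = 16.
A tree on 7 vertices has 6 edges. This graph has 8 edges (2 extra). Not a tree.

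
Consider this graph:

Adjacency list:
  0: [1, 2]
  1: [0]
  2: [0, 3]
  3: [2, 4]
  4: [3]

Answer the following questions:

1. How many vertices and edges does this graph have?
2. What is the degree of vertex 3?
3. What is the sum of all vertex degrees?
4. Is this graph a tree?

Count: 5 vertices, 4 edges.
Vertex 3 has neighbors [2, 4], degree = 2.
Handshaking lemma: 2 * 4 = 8.
A graph is a tree iff it is connected and has exactly n-1 edges. This graph is connected (all 5 vertices in one component) and has 5-1 = 4 edges. It is a tree.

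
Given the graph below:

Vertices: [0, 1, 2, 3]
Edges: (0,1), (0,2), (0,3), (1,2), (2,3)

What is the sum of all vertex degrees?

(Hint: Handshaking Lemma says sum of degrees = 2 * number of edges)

Count edges: 5 edges.
By Handshaking Lemma: sum of degrees = 2 * 5 = 10.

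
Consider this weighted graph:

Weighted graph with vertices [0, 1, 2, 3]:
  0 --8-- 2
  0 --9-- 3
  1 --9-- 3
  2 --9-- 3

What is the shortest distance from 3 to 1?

Using Dijkstra's algorithm from vertex 3:
Shortest path: 3 -> 1
Total weight: 9 = 9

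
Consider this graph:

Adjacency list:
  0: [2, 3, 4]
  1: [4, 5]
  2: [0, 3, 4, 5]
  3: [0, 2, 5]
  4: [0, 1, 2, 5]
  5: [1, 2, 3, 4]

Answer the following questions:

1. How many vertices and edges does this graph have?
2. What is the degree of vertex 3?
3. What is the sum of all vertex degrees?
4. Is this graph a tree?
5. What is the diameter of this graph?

Count: 6 vertices, 10 edges.
Vertex 3 has neighbors [0, 2, 5], degree = 3.
Handshaking lemma: 2 * 10 = 20.
A tree on 6 vertices has 5 edges. This graph has 10 edges (5 extra). Not a tree.
Diameter (longest shortest path) = 2.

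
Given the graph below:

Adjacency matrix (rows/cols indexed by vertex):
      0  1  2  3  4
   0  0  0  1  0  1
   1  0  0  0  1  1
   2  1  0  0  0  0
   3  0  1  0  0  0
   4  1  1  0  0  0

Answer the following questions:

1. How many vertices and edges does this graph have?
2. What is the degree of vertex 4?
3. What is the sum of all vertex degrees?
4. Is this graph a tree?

Count: 5 vertices, 4 edges.
Vertex 4 has neighbors [0, 1], degree = 2.
Handshaking lemma: 2 * 4 = 8.
A graph is a tree iff it is connected and has exactly n-1 edges. This graph is connected (all 5 vertices in one component) and has 5-1 = 4 edges. It is a tree.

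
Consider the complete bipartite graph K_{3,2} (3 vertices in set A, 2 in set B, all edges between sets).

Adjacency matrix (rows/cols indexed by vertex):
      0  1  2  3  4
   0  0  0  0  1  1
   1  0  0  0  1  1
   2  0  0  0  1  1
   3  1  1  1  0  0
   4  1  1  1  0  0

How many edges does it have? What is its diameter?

K_{3,2} has 3 * 2 = 6 edges.
Any vertex reaches any opposite-side vertex in 1 step; same-side vertices reach in 2 steps via any opposite-side vertex.
Diameter = 2.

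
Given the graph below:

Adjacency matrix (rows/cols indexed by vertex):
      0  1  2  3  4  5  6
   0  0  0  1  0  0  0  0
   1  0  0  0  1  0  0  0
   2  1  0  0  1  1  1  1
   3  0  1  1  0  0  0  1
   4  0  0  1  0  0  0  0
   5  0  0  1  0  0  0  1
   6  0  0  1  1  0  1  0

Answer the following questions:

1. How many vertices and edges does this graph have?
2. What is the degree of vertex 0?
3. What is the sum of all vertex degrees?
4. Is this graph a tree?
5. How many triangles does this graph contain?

Count: 7 vertices, 8 edges.
Vertex 0 has neighbors [2], degree = 1.
Handshaking lemma: 2 * 8 = 16.
A tree on 7 vertices has 6 edges. This graph has 8 edges (2 extra). Not a tree.
Number of triangles = 2.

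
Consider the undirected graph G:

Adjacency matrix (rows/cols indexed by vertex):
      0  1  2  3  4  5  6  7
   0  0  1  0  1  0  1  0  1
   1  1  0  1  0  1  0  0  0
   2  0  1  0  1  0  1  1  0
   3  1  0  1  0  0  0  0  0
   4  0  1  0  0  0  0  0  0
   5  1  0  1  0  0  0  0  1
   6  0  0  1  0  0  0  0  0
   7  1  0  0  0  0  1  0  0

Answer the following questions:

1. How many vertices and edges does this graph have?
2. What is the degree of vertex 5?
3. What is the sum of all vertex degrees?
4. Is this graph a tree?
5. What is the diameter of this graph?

Count: 8 vertices, 10 edges.
Vertex 5 has neighbors [0, 2, 7], degree = 3.
Handshaking lemma: 2 * 10 = 20.
A tree on 8 vertices has 7 edges. This graph has 10 edges (3 extra). Not a tree.
Diameter (longest shortest path) = 3.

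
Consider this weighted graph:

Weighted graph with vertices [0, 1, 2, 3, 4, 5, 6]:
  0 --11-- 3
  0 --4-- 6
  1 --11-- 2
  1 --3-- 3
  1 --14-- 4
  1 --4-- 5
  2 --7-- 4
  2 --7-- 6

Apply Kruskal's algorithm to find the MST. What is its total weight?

Applying Kruskal's algorithm (sort edges by weight, add if no cycle):
  Add (1,3) w=3
  Add (0,6) w=4
  Add (1,5) w=4
  Add (2,6) w=7
  Add (2,4) w=7
  Add (0,3) w=11
  Skip (1,2) w=11 (creates cycle)
  Skip (1,4) w=14 (creates cycle)
MST weight = 36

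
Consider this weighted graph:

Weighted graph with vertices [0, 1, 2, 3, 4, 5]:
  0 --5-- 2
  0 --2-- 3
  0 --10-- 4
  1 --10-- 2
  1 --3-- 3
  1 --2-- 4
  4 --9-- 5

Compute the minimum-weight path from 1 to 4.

Using Dijkstra's algorithm from vertex 1:
Shortest path: 1 -> 4
Total weight: 2 = 2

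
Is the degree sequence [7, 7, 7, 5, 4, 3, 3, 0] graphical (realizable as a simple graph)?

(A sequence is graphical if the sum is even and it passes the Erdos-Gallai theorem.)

Sum of degrees = 36. Sum is even but fails Erdos-Gallai. The sequence is NOT graphical.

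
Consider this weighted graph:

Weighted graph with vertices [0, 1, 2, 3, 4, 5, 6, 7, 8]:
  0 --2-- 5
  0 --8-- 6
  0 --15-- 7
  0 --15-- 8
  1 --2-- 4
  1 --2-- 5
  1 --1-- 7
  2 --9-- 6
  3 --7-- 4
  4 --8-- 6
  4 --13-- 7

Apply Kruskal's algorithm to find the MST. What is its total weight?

Applying Kruskal's algorithm (sort edges by weight, add if no cycle):
  Add (1,7) w=1
  Add (0,5) w=2
  Add (1,4) w=2
  Add (1,5) w=2
  Add (3,4) w=7
  Add (0,6) w=8
  Skip (4,6) w=8 (creates cycle)
  Add (2,6) w=9
  Skip (4,7) w=13 (creates cycle)
  Skip (0,7) w=15 (creates cycle)
  Add (0,8) w=15
MST weight = 46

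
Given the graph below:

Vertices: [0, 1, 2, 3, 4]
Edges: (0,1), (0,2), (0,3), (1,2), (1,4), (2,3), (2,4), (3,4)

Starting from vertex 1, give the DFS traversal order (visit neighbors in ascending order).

DFS from vertex 1 (neighbors processed in ascending order):
Visit order: 1, 0, 2, 3, 4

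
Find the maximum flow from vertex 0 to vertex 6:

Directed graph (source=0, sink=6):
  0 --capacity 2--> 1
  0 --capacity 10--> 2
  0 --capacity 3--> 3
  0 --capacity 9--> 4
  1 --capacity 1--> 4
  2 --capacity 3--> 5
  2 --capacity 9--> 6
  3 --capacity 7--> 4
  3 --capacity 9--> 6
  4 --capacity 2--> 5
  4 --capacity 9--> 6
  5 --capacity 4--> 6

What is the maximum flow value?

Computing max flow:
  Flow on (0->1): 1/2
  Flow on (0->2): 10/10
  Flow on (0->3): 3/3
  Flow on (0->4): 9/9
  Flow on (1->4): 1/1
  Flow on (2->5): 1/3
  Flow on (2->6): 9/9
  Flow on (3->6): 3/9
  Flow on (4->5): 1/2
  Flow on (4->6): 9/9
  Flow on (5->6): 2/4
Maximum flow = 23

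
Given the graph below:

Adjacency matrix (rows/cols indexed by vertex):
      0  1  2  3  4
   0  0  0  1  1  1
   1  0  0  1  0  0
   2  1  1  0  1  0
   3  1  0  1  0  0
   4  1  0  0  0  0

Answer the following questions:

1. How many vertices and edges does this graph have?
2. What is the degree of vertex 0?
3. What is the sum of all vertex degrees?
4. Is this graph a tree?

Count: 5 vertices, 5 edges.
Vertex 0 has neighbors [2, 3, 4], degree = 3.
Handshaking lemma: 2 * 5 = 10.
A tree on 5 vertices has 4 edges. This graph has 5 edges (1 extra). Not a tree.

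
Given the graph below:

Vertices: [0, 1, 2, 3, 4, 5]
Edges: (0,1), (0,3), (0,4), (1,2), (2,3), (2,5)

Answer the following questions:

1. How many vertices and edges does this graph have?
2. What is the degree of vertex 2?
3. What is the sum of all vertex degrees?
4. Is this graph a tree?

Count: 6 vertices, 6 edges.
Vertex 2 has neighbors [1, 3, 5], degree = 3.
Handshaking lemma: 2 * 6 = 12.
A tree on 6 vertices has 5 edges. This graph has 6 edges (1 extra). Not a tree.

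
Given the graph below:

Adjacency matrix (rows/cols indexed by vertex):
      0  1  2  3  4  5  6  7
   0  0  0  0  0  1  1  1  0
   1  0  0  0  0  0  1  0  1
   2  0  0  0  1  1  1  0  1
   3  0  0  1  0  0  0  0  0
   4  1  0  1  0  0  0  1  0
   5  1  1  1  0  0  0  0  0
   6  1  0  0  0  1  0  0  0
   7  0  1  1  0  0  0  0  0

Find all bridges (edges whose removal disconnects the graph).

A bridge is an edge whose removal increases the number of connected components.
Bridges found: (2,3)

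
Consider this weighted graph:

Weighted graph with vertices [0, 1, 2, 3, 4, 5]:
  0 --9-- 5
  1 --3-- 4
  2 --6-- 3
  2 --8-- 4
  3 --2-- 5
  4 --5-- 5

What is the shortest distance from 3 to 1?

Using Dijkstra's algorithm from vertex 3:
Shortest path: 3 -> 5 -> 4 -> 1
Total weight: 2 + 5 + 3 = 10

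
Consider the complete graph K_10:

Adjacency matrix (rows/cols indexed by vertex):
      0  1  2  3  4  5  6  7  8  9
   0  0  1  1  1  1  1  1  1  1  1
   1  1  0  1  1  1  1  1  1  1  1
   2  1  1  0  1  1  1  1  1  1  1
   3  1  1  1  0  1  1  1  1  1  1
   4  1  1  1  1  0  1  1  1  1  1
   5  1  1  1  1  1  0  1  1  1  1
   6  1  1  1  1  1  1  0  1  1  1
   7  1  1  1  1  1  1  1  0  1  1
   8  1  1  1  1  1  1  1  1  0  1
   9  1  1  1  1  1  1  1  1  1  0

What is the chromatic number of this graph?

In K_10, every vertex is adjacent to every other vertex.
Each vertex needs a unique color.
Chromatic number = 10.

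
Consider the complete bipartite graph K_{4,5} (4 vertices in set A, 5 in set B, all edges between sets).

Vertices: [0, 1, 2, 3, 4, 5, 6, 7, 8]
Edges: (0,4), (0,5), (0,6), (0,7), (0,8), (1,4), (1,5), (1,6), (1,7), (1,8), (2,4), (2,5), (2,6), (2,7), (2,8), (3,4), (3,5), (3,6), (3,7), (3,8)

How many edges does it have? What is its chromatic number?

K_{4,5} has 4 * 5 = 20 edges.
Bipartite graphs have chromatic number 2 (color each partition differently).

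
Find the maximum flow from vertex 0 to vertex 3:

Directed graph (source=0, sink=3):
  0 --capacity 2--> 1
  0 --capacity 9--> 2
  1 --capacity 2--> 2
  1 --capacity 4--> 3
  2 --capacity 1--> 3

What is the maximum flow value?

Computing max flow:
  Flow on (0->1): 2/2
  Flow on (0->2): 1/9
  Flow on (1->3): 2/4
  Flow on (2->3): 1/1
Maximum flow = 3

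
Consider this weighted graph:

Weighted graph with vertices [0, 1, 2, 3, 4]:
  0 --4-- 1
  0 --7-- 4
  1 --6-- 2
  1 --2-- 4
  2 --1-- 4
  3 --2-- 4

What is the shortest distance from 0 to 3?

Using Dijkstra's algorithm from vertex 0:
Shortest path: 0 -> 1 -> 4 -> 3
Total weight: 4 + 2 + 2 = 8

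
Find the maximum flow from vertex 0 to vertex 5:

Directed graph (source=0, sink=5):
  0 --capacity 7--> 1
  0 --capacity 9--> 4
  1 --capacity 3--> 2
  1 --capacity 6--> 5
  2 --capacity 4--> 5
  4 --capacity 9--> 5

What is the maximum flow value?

Computing max flow:
  Flow on (0->1): 7/7
  Flow on (0->4): 9/9
  Flow on (1->2): 1/3
  Flow on (1->5): 6/6
  Flow on (2->5): 1/4
  Flow on (4->5): 9/9
Maximum flow = 16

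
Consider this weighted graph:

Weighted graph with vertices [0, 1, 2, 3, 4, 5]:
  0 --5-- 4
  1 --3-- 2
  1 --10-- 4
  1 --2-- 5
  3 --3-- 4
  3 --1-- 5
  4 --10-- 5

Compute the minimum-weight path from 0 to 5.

Using Dijkstra's algorithm from vertex 0:
Shortest path: 0 -> 4 -> 3 -> 5
Total weight: 5 + 3 + 1 = 9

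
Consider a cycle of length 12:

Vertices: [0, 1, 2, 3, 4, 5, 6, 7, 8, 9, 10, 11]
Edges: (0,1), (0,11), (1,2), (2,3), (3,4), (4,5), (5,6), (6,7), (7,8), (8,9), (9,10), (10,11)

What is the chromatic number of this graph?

This is an even cycle (C_12). Even cycles are bipartite.
Chromatic number = 2.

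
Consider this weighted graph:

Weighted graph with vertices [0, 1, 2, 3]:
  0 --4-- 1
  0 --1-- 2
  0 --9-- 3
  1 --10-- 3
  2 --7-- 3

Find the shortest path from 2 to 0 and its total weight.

Using Dijkstra's algorithm from vertex 2:
Shortest path: 2 -> 0
Total weight: 1 = 1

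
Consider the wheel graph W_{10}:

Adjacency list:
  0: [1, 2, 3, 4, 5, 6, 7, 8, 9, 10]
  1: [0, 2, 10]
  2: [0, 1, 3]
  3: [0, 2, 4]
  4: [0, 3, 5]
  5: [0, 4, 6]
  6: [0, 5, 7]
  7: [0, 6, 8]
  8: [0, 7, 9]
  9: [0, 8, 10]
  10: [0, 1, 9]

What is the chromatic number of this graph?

W_{10} = C_{10} plus a hub adjacent to every cycle vertex.
The outer cycle needs 2 colors (even cycle); the hub is adjacent to all of them so needs a fresh color.
Chromatic number = 2 + 1 = 3.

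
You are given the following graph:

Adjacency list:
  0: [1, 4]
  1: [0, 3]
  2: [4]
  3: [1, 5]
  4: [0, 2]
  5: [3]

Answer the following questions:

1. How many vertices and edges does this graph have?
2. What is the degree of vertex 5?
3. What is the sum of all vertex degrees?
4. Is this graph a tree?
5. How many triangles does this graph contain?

Count: 6 vertices, 5 edges.
Vertex 5 has neighbors [3], degree = 1.
Handshaking lemma: 2 * 5 = 10.
A graph is a tree iff it is connected and has exactly n-1 edges. This graph is connected (all 6 vertices in one component) and has 6-1 = 5 edges. It is a tree.
Number of triangles = 0.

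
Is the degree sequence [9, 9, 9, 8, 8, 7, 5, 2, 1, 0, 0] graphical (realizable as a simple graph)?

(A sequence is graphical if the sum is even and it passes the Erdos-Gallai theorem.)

Sum of degrees = 58. Sum is even but fails Erdos-Gallai. The sequence is NOT graphical.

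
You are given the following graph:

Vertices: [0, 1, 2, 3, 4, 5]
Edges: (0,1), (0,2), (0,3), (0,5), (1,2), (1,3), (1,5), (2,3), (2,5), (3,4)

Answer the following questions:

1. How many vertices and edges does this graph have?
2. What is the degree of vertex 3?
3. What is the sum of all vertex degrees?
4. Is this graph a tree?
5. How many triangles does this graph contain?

Count: 6 vertices, 10 edges.
Vertex 3 has neighbors [0, 1, 2, 4], degree = 4.
Handshaking lemma: 2 * 10 = 20.
A tree on 6 vertices has 5 edges. This graph has 10 edges (5 extra). Not a tree.
Number of triangles = 7.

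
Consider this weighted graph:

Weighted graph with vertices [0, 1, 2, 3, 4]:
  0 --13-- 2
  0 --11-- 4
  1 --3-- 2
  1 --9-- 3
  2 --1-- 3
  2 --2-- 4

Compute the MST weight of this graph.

Applying Kruskal's algorithm (sort edges by weight, add if no cycle):
  Add (2,3) w=1
  Add (2,4) w=2
  Add (1,2) w=3
  Skip (1,3) w=9 (creates cycle)
  Add (0,4) w=11
  Skip (0,2) w=13 (creates cycle)
MST weight = 17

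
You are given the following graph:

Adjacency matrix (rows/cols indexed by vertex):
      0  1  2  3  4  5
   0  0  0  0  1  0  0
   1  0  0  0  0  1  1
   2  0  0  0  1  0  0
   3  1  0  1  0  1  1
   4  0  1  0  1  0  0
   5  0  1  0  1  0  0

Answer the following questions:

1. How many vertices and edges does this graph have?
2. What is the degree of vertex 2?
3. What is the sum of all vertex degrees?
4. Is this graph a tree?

Count: 6 vertices, 6 edges.
Vertex 2 has neighbors [3], degree = 1.
Handshaking lemma: 2 * 6 = 12.
A tree on 6 vertices has 5 edges. This graph has 6 edges (1 extra). Not a tree.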